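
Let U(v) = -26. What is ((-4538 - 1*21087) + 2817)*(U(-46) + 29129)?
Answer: -663781224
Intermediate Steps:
((-4538 - 1*21087) + 2817)*(U(-46) + 29129) = ((-4538 - 1*21087) + 2817)*(-26 + 29129) = ((-4538 - 21087) + 2817)*29103 = (-25625 + 2817)*29103 = -22808*29103 = -663781224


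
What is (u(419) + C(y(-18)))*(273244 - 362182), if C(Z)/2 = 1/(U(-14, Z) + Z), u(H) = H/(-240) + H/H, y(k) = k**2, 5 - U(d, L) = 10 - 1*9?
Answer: 107896617/1640 ≈ 65791.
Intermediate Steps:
U(d, L) = 4 (U(d, L) = 5 - (10 - 1*9) = 5 - (10 - 9) = 5 - 1*1 = 5 - 1 = 4)
u(H) = 1 - H/240 (u(H) = H*(-1/240) + 1 = -H/240 + 1 = 1 - H/240)
C(Z) = 2/(4 + Z)
(u(419) + C(y(-18)))*(273244 - 362182) = ((1 - 1/240*419) + 2/(4 + (-18)**2))*(273244 - 362182) = ((1 - 419/240) + 2/(4 + 324))*(-88938) = (-179/240 + 2/328)*(-88938) = (-179/240 + 2*(1/328))*(-88938) = (-179/240 + 1/164)*(-88938) = -7279/9840*(-88938) = 107896617/1640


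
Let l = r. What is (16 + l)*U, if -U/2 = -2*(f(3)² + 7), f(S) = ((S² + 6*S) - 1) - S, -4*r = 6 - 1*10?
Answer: 36448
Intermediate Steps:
r = 1 (r = -(6 - 1*10)/4 = -(6 - 10)/4 = -¼*(-4) = 1)
l = 1
f(S) = -1 + S² + 5*S (f(S) = (-1 + S² + 6*S) - S = -1 + S² + 5*S)
U = 2144 (U = -(-4)*((-1 + 3² + 5*3)² + 7) = -(-4)*((-1 + 9 + 15)² + 7) = -(-4)*(23² + 7) = -(-4)*(529 + 7) = -(-4)*536 = -2*(-1072) = 2144)
(16 + l)*U = (16 + 1)*2144 = 17*2144 = 36448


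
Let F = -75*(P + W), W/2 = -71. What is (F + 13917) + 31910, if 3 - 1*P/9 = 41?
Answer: 82127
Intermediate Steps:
P = -342 (P = 27 - 9*41 = 27 - 369 = -342)
W = -142 (W = 2*(-71) = -142)
F = 36300 (F = -75*(-342 - 142) = -75*(-484) = 36300)
(F + 13917) + 31910 = (36300 + 13917) + 31910 = 50217 + 31910 = 82127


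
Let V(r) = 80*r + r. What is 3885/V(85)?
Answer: 259/459 ≈ 0.56427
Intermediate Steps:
V(r) = 81*r
3885/V(85) = 3885/((81*85)) = 3885/6885 = 3885*(1/6885) = 259/459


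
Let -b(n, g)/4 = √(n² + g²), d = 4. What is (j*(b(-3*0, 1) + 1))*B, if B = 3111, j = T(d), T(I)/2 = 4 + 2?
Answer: -111996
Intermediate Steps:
T(I) = 12 (T(I) = 2*(4 + 2) = 2*6 = 12)
j = 12
b(n, g) = -4*√(g² + n²) (b(n, g) = -4*√(n² + g²) = -4*√(g² + n²))
(j*(b(-3*0, 1) + 1))*B = (12*(-4*√(1² + (-3*0)²) + 1))*3111 = (12*(-4*√(1 + 0²) + 1))*3111 = (12*(-4*√(1 + 0) + 1))*3111 = (12*(-4*√1 + 1))*3111 = (12*(-4*1 + 1))*3111 = (12*(-4 + 1))*3111 = (12*(-3))*3111 = -36*3111 = -111996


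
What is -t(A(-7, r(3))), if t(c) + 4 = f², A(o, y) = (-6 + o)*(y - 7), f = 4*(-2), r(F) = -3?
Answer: -60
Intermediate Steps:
f = -8
A(o, y) = (-7 + y)*(-6 + o) (A(o, y) = (-6 + o)*(-7 + y) = (-7 + y)*(-6 + o))
t(c) = 60 (t(c) = -4 + (-8)² = -4 + 64 = 60)
-t(A(-7, r(3))) = -1*60 = -60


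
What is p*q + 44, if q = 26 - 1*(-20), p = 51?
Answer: 2390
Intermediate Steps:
q = 46 (q = 26 + 20 = 46)
p*q + 44 = 51*46 + 44 = 2346 + 44 = 2390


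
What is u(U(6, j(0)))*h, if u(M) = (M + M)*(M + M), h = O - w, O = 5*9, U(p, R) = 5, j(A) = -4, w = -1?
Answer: 4600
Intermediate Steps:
O = 45
h = 46 (h = 45 - 1*(-1) = 45 + 1 = 46)
u(M) = 4*M² (u(M) = (2*M)*(2*M) = 4*M²)
u(U(6, j(0)))*h = (4*5²)*46 = (4*25)*46 = 100*46 = 4600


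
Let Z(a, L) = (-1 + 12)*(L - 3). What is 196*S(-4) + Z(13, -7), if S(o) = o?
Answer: -894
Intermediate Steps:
Z(a, L) = -33 + 11*L (Z(a, L) = 11*(-3 + L) = -33 + 11*L)
196*S(-4) + Z(13, -7) = 196*(-4) + (-33 + 11*(-7)) = -784 + (-33 - 77) = -784 - 110 = -894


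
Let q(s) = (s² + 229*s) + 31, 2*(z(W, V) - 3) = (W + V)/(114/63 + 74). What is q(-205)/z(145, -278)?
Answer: -15566576/6759 ≈ -2303.1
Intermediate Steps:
z(W, V) = 3 + 21*V/3184 + 21*W/3184 (z(W, V) = 3 + ((W + V)/(114/63 + 74))/2 = 3 + ((V + W)/(114*(1/63) + 74))/2 = 3 + ((V + W)/(38/21 + 74))/2 = 3 + ((V + W)/(1592/21))/2 = 3 + ((V + W)*(21/1592))/2 = 3 + (21*V/1592 + 21*W/1592)/2 = 3 + (21*V/3184 + 21*W/3184) = 3 + 21*V/3184 + 21*W/3184)
q(s) = 31 + s² + 229*s
q(-205)/z(145, -278) = (31 + (-205)² + 229*(-205))/(3 + (21/3184)*(-278) + (21/3184)*145) = (31 + 42025 - 46945)/(3 - 2919/1592 + 3045/3184) = -4889/6759/3184 = -4889*3184/6759 = -15566576/6759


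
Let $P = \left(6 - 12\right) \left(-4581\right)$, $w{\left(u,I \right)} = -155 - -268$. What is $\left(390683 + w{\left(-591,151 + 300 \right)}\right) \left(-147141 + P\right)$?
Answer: $-46760695380$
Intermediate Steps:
$w{\left(u,I \right)} = 113$ ($w{\left(u,I \right)} = -155 + 268 = 113$)
$P = 27486$ ($P = \left(6 - 12\right) \left(-4581\right) = \left(-6\right) \left(-4581\right) = 27486$)
$\left(390683 + w{\left(-591,151 + 300 \right)}\right) \left(-147141 + P\right) = \left(390683 + 113\right) \left(-147141 + 27486\right) = 390796 \left(-119655\right) = -46760695380$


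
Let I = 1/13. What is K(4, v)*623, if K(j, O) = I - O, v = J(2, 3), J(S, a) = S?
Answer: -15575/13 ≈ -1198.1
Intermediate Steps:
v = 2
I = 1/13 ≈ 0.076923
K(j, O) = 1/13 - O
K(4, v)*623 = (1/13 - 1*2)*623 = (1/13 - 2)*623 = -25/13*623 = -15575/13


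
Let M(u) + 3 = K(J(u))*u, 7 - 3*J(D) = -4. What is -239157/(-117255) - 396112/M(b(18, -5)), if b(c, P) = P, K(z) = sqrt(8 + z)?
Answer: -8704420998/2071505 + 123785*sqrt(105)/53 ≈ 19730.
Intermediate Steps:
J(D) = 11/3 (J(D) = 7/3 - 1/3*(-4) = 7/3 + 4/3 = 11/3)
M(u) = -3 + u*sqrt(105)/3 (M(u) = -3 + sqrt(8 + 11/3)*u = -3 + sqrt(35/3)*u = -3 + (sqrt(105)/3)*u = -3 + u*sqrt(105)/3)
-239157/(-117255) - 396112/M(b(18, -5)) = -239157/(-117255) - 396112/(-3 + (1/3)*(-5)*sqrt(105)) = -239157*(-1/117255) - 396112/(-3 - 5*sqrt(105)/3) = 79719/39085 - 396112/(-3 - 5*sqrt(105)/3)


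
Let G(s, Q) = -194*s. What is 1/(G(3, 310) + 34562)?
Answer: 1/33980 ≈ 2.9429e-5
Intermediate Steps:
1/(G(3, 310) + 34562) = 1/(-194*3 + 34562) = 1/(-582 + 34562) = 1/33980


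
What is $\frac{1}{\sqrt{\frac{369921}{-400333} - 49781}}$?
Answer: $- \frac{i \sqrt{7978375270149002}}{19929346994} \approx - 0.0044819 i$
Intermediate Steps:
$\frac{1}{\sqrt{\frac{369921}{-400333} - 49781}} = \frac{1}{\sqrt{369921 \left(- \frac{1}{400333}\right) - 49781}} = \frac{1}{\sqrt{- \frac{369921}{400333} - 49781}} = \frac{1}{\sqrt{- \frac{19929346994}{400333}}} = \frac{1}{\frac{1}{400333} i \sqrt{7978375270149002}} = - \frac{i \sqrt{7978375270149002}}{19929346994}$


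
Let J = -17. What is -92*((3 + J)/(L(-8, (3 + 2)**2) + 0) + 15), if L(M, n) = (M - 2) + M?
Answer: -13064/9 ≈ -1451.6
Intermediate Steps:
L(M, n) = -2 + 2*M (L(M, n) = (-2 + M) + M = -2 + 2*M)
-92*((3 + J)/(L(-8, (3 + 2)**2) + 0) + 15) = -92*((3 - 17)/((-2 + 2*(-8)) + 0) + 15) = -92*(-14/((-2 - 16) + 0) + 15) = -92*(-14/(-18 + 0) + 15) = -92*(-14/(-18) + 15) = -92*(-14*(-1/18) + 15) = -92*(7/9 + 15) = -92*142/9 = -13064/9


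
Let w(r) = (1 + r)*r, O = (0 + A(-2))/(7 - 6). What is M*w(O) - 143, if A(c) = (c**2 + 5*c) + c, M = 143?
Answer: 7865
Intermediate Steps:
A(c) = c**2 + 6*c
O = -8 (O = (0 - 2*(6 - 2))/(7 - 6) = (0 - 2*4)/1 = (0 - 8)*1 = -8*1 = -8)
w(r) = r*(1 + r)
M*w(O) - 143 = 143*(-8*(1 - 8)) - 143 = 143*(-8*(-7)) - 143 = 143*56 - 143 = 8008 - 143 = 7865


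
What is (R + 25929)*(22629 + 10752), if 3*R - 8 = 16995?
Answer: 1054728330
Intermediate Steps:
R = 17003/3 (R = 8/3 + (1/3)*16995 = 8/3 + 5665 = 17003/3 ≈ 5667.7)
(R + 25929)*(22629 + 10752) = (17003/3 + 25929)*(22629 + 10752) = (94790/3)*33381 = 1054728330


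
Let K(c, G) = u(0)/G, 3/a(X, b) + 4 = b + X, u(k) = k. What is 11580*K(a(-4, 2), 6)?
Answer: 0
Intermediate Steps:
a(X, b) = 3/(-4 + X + b) (a(X, b) = 3/(-4 + (b + X)) = 3/(-4 + (X + b)) = 3/(-4 + X + b))
K(c, G) = 0 (K(c, G) = 0/G = 0)
11580*K(a(-4, 2), 6) = 11580*0 = 0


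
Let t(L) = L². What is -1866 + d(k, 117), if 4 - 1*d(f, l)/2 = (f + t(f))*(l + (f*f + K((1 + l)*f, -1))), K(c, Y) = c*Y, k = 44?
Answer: 12428582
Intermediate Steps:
K(c, Y) = Y*c
d(f, l) = 8 - 2*(f + f²)*(l + f² - f*(1 + l)) (d(f, l) = 8 - 2*(f + f²)*(l + (f*f - (1 + l)*f)) = 8 - 2*(f + f²)*(l + (f² - f*(1 + l))) = 8 - 2*(f + f²)*(l + f² - f*(1 + l)))
-1866 + d(k, 117) = -1866 + (8 - 2*44⁴ + 2*44² - 2*44*117 + 2*117*44³) = -1866 + (8 - 2*3748096 + 2*1936 - 10296 + 2*117*85184) = -1866 + (8 - 7496192 + 3872 - 10296 + 19933056) = -1866 + 12430448 = 12428582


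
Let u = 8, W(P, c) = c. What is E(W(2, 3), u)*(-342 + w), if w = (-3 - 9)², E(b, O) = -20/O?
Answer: 495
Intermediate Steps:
w = 144 (w = (-12)² = 144)
E(W(2, 3), u)*(-342 + w) = (-20/8)*(-342 + 144) = -20*⅛*(-198) = -5/2*(-198) = 495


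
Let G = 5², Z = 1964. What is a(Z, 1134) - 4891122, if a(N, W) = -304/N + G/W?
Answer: -2723347456777/556794 ≈ -4.8911e+6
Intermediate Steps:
G = 25
a(N, W) = -304/N + 25/W
a(Z, 1134) - 4891122 = (-304/1964 + 25/1134) - 4891122 = (-304*1/1964 + 25*(1/1134)) - 4891122 = (-76/491 + 25/1134) - 4891122 = -73909/556794 - 4891122 = -2723347456777/556794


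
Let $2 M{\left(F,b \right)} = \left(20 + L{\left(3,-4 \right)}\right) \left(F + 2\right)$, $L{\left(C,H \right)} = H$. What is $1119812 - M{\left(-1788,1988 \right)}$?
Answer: $1134100$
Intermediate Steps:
$M{\left(F,b \right)} = 16 + 8 F$ ($M{\left(F,b \right)} = \frac{\left(20 - 4\right) \left(F + 2\right)}{2} = \frac{16 \left(2 + F\right)}{2} = \frac{32 + 16 F}{2} = 16 + 8 F$)
$1119812 - M{\left(-1788,1988 \right)} = 1119812 - \left(16 + 8 \left(-1788\right)\right) = 1119812 - \left(16 - 14304\right) = 1119812 - -14288 = 1119812 + 14288 = 1134100$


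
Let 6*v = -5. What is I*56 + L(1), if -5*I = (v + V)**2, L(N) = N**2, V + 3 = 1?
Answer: -4001/45 ≈ -88.911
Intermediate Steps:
v = -5/6 (v = (1/6)*(-5) = -5/6 ≈ -0.83333)
V = -2 (V = -3 + 1 = -2)
I = -289/180 (I = -(-5/6 - 2)**2/5 = -(-17/6)**2/5 = -1/5*289/36 = -289/180 ≈ -1.6056)
I*56 + L(1) = -289/180*56 + 1**2 = -4046/45 + 1 = -4001/45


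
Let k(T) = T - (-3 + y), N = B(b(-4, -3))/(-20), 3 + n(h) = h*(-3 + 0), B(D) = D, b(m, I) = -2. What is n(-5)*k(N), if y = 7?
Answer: -234/5 ≈ -46.800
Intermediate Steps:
n(h) = -3 - 3*h (n(h) = -3 + h*(-3 + 0) = -3 + h*(-3) = -3 - 3*h)
N = 1/10 (N = -2/(-20) = -2*(-1/20) = 1/10 ≈ 0.10000)
k(T) = -4 + T (k(T) = T - (-3 + 7) = T - 1*4 = T - 4 = -4 + T)
n(-5)*k(N) = (-3 - 3*(-5))*(-4 + 1/10) = (-3 + 15)*(-39/10) = 12*(-39/10) = -234/5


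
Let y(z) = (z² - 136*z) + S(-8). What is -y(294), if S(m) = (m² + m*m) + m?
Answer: -46572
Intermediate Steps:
S(m) = m + 2*m² (S(m) = (m² + m²) + m = 2*m² + m = m + 2*m²)
y(z) = 120 + z² - 136*z (y(z) = (z² - 136*z) - 8*(1 + 2*(-8)) = (z² - 136*z) - 8*(1 - 16) = (z² - 136*z) - 8*(-15) = (z² - 136*z) + 120 = 120 + z² - 136*z)
-y(294) = -(120 + 294² - 136*294) = -(120 + 86436 - 39984) = -1*46572 = -46572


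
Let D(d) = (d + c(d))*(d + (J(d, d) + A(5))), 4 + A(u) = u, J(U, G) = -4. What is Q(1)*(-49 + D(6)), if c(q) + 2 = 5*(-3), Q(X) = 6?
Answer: -492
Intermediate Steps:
A(u) = -4 + u
c(q) = -17 (c(q) = -2 + 5*(-3) = -2 - 15 = -17)
D(d) = (-17 + d)*(-3 + d) (D(d) = (d - 17)*(d + (-4 + (-4 + 5))) = (-17 + d)*(d + (-4 + 1)) = (-17 + d)*(d - 3) = (-17 + d)*(-3 + d))
Q(1)*(-49 + D(6)) = 6*(-49 + (51 + 6² - 20*6)) = 6*(-49 + (51 + 36 - 120)) = 6*(-49 - 33) = 6*(-82) = -492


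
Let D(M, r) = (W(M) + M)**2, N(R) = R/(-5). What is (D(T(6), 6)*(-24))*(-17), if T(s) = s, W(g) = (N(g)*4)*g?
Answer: 5302368/25 ≈ 2.1209e+5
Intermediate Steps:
N(R) = -R/5 (N(R) = R*(-1/5) = -R/5)
W(g) = -4*g**2/5 (W(g) = (-g/5*4)*g = (-4*g/5)*g = -4*g**2/5)
D(M, r) = (M - 4*M**2/5)**2 (D(M, r) = (-4*M**2/5 + M)**2 = (M - 4*M**2/5)**2)
(D(T(6), 6)*(-24))*(-17) = (((1/25)*6**2*(5 - 4*6)**2)*(-24))*(-17) = (((1/25)*36*(5 - 24)**2)*(-24))*(-17) = (((1/25)*36*(-19)**2)*(-24))*(-17) = (((1/25)*36*361)*(-24))*(-17) = ((12996/25)*(-24))*(-17) = -311904/25*(-17) = 5302368/25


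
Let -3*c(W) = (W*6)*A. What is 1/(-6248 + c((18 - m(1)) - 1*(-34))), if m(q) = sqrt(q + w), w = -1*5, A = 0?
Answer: -1/6248 ≈ -0.00016005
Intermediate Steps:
w = -5
m(q) = sqrt(-5 + q) (m(q) = sqrt(q - 5) = sqrt(-5 + q))
c(W) = 0 (c(W) = -W*6*0/3 = -6*W*0/3 = -1/3*0 = 0)
1/(-6248 + c((18 - m(1)) - 1*(-34))) = 1/(-6248 + 0) = 1/(-6248) = -1/6248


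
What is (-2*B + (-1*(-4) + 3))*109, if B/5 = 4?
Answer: -3597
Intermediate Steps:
B = 20 (B = 5*4 = 20)
(-2*B + (-1*(-4) + 3))*109 = (-2*20 + (-1*(-4) + 3))*109 = (-40 + (4 + 3))*109 = (-40 + 7)*109 = -33*109 = -3597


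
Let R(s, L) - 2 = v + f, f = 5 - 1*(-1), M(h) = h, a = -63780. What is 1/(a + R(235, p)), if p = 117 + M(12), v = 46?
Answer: -1/63726 ≈ -1.5692e-5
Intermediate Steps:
f = 6 (f = 5 + 1 = 6)
p = 129 (p = 117 + 12 = 129)
R(s, L) = 54 (R(s, L) = 2 + (46 + 6) = 2 + 52 = 54)
1/(a + R(235, p)) = 1/(-63780 + 54) = 1/(-63726) = -1/63726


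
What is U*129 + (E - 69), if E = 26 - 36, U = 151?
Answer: 19400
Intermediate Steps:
E = -10
U*129 + (E - 69) = 151*129 + (-10 - 69) = 19479 - 79 = 19400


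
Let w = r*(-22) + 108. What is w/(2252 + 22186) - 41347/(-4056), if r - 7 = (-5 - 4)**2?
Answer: 167170603/16520088 ≈ 10.119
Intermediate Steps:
r = 88 (r = 7 + (-5 - 4)**2 = 7 + (-9)**2 = 7 + 81 = 88)
w = -1828 (w = 88*(-22) + 108 = -1936 + 108 = -1828)
w/(2252 + 22186) - 41347/(-4056) = -1828/(2252 + 22186) - 41347/(-4056) = -1828/24438 - 41347*(-1/4056) = -1828*1/24438 + 41347/4056 = -914/12219 + 41347/4056 = 167170603/16520088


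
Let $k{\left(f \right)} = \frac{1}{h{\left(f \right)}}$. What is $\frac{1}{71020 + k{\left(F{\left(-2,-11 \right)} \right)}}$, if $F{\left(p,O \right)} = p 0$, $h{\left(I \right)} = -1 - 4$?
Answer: $\frac{5}{355099} \approx 1.4081 \cdot 10^{-5}$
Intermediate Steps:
$h{\left(I \right)} = -5$ ($h{\left(I \right)} = -1 - 4 = -5$)
$F{\left(p,O \right)} = 0$
$k{\left(f \right)} = - \frac{1}{5}$ ($k{\left(f \right)} = \frac{1}{-5} = - \frac{1}{5}$)
$\frac{1}{71020 + k{\left(F{\left(-2,-11 \right)} \right)}} = \frac{1}{71020 - \frac{1}{5}} = \frac{1}{\frac{355099}{5}} = \frac{5}{355099}$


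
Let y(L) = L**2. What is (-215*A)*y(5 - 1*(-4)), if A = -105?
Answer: 1828575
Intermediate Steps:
(-215*A)*y(5 - 1*(-4)) = (-215*(-105))*(5 - 1*(-4))**2 = 22575*(5 + 4)**2 = 22575*9**2 = 22575*81 = 1828575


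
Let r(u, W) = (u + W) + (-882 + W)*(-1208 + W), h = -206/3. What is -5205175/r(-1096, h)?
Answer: -46846575/10912678 ≈ -4.2929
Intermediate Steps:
h = -206/3 (h = (1/3)*(-206) = -206/3 ≈ -68.667)
r(u, W) = W + u + (-1208 + W)*(-882 + W) (r(u, W) = (W + u) + (-1208 + W)*(-882 + W) = W + u + (-1208 + W)*(-882 + W))
-5205175/r(-1096, h) = -5205175/(1065456 - 1096 + (-206/3)**2 - 2089*(-206/3)) = -5205175/(1065456 - 1096 + 42436/9 + 430334/3) = -5205175/10912678/9 = -5205175*9/10912678 = -46846575/10912678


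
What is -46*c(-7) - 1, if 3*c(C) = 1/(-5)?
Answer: 31/15 ≈ 2.0667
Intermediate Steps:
c(C) = -1/15 (c(C) = (⅓)/(-5) = (⅓)*(-⅕) = -1/15)
-46*c(-7) - 1 = -46*(-1/15) - 1 = 46/15 - 1 = 31/15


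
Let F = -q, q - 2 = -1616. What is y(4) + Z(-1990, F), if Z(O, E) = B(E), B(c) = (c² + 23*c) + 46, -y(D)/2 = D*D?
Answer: 2642132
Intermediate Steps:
q = -1614 (q = 2 - 1616 = -1614)
y(D) = -2*D² (y(D) = -2*D*D = -2*D²)
F = 1614 (F = -1*(-1614) = 1614)
B(c) = 46 + c² + 23*c
Z(O, E) = 46 + E² + 23*E
y(4) + Z(-1990, F) = -2*4² + (46 + 1614² + 23*1614) = -2*16 + (46 + 2604996 + 37122) = -32 + 2642164 = 2642132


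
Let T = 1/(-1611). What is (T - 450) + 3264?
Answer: 4533353/1611 ≈ 2814.0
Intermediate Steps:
T = -1/1611 ≈ -0.00062073
(T - 450) + 3264 = (-1/1611 - 450) + 3264 = -724951/1611 + 3264 = 4533353/1611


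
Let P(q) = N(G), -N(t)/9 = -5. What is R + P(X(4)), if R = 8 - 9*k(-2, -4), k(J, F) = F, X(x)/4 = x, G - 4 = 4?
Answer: 89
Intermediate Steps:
G = 8 (G = 4 + 4 = 8)
N(t) = 45 (N(t) = -9*(-5) = 45)
X(x) = 4*x
P(q) = 45
R = 44 (R = 8 - 9*(-4) = 8 + 36 = 44)
R + P(X(4)) = 44 + 45 = 89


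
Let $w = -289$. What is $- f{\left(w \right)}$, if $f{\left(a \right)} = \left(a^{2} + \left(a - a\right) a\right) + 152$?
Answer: $-83673$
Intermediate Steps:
$f{\left(a \right)} = 152 + a^{2}$ ($f{\left(a \right)} = \left(a^{2} + 0 a\right) + 152 = \left(a^{2} + 0\right) + 152 = a^{2} + 152 = 152 + a^{2}$)
$- f{\left(w \right)} = - (152 + \left(-289\right)^{2}) = - (152 + 83521) = \left(-1\right) 83673 = -83673$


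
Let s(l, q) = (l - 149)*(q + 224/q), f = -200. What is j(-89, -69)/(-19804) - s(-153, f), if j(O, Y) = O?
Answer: -30071500399/495100 ≈ -60738.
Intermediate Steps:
s(l, q) = (-149 + l)*(q + 224/q)
j(-89, -69)/(-19804) - s(-153, f) = -89/(-19804) - (-33376 + 224*(-153) + (-200)²*(-149 - 153))/(-200) = -89*(-1/19804) - (-1)*(-33376 - 34272 + 40000*(-302))/200 = 89/19804 - (-1)*(-33376 - 34272 - 12080000)/200 = 89/19804 - (-1)*(-12147648)/200 = 89/19804 - 1*1518456/25 = 89/19804 - 1518456/25 = -30071500399/495100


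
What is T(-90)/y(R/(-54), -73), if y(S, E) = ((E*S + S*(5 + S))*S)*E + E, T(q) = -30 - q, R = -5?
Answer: -9447840/4802597 ≈ -1.9672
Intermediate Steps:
y(S, E) = E + E*S*(E*S + S*(5 + S)) (y(S, E) = (S*(E*S + S*(5 + S)))*E + E = E*S*(E*S + S*(5 + S)) + E = E + E*S*(E*S + S*(5 + S)))
T(-90)/y(R/(-54), -73) = (-30 - 1*(-90))/((-73*(1 + (-5/(-54))³ + 5*(-5/(-54))² - 73*(-5/(-54))²))) = (-30 + 90)/((-73*(1 + (-5*(-1/54))³ + 5*(-5*(-1/54))² - 73*(-5*(-1/54))²))) = 60/((-73*(1 + (5/54)³ + 5*(5/54)² - 73*(5/54)²))) = 60/((-73*(1 + 125/157464 + 5*(25/2916) - 73*25/2916))) = 60/((-73*(1 + 125/157464 + 125/2916 - 1825/2916))) = 60/((-73*65789/157464)) = 60/(-4802597/157464) = 60*(-157464/4802597) = -9447840/4802597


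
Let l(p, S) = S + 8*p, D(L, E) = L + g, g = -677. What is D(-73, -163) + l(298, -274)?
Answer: 1360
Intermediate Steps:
D(L, E) = -677 + L (D(L, E) = L - 677 = -677 + L)
D(-73, -163) + l(298, -274) = (-677 - 73) + (-274 + 8*298) = -750 + (-274 + 2384) = -750 + 2110 = 1360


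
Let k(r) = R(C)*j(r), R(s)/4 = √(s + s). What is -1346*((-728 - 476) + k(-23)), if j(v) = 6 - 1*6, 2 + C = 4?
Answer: 1620584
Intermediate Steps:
C = 2 (C = -2 + 4 = 2)
j(v) = 0 (j(v) = 6 - 6 = 0)
R(s) = 4*√2*√s (R(s) = 4*√(s + s) = 4*√(2*s) = 4*(√2*√s) = 4*√2*√s)
k(r) = 0 (k(r) = (4*√2*√2)*0 = 8*0 = 0)
-1346*((-728 - 476) + k(-23)) = -1346*((-728 - 476) + 0) = -1346*(-1204 + 0) = -1346*(-1204) = 1620584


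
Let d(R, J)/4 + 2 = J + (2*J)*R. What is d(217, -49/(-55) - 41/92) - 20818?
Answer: -5072967/253 ≈ -20051.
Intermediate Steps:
d(R, J) = -8 + 4*J + 8*J*R (d(R, J) = -8 + 4*(J + (2*J)*R) = -8 + 4*(J + 2*J*R) = -8 + (4*J + 8*J*R) = -8 + 4*J + 8*J*R)
d(217, -49/(-55) - 41/92) - 20818 = (-8 + 4*(-49/(-55) - 41/92) + 8*(-49/(-55) - 41/92)*217) - 20818 = (-8 + 4*(-49*(-1/55) - 41*1/92) + 8*(-49*(-1/55) - 41*1/92)*217) - 20818 = (-8 + 4*(49/55 - 41/92) + 8*(49/55 - 41/92)*217) - 20818 = (-8 + 4*(2253/5060) + 8*(2253/5060)*217) - 20818 = (-8 + 2253/1265 + 977802/1265) - 20818 = 193987/253 - 20818 = -5072967/253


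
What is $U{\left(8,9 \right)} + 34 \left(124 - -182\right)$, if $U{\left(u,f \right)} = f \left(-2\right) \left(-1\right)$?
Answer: $10422$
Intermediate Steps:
$U{\left(u,f \right)} = 2 f$ ($U{\left(u,f \right)} = - 2 f \left(-1\right) = 2 f$)
$U{\left(8,9 \right)} + 34 \left(124 - -182\right) = 2 \cdot 9 + 34 \left(124 - -182\right) = 18 + 34 \left(124 + 182\right) = 18 + 34 \cdot 306 = 18 + 10404 = 10422$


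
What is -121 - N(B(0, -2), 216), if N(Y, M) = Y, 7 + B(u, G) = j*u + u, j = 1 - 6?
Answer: -114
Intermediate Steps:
j = -5
B(u, G) = -7 - 4*u (B(u, G) = -7 + (-5*u + u) = -7 - 4*u)
-121 - N(B(0, -2), 216) = -121 - (-7 - 4*0) = -121 - (-7 + 0) = -121 - 1*(-7) = -121 + 7 = -114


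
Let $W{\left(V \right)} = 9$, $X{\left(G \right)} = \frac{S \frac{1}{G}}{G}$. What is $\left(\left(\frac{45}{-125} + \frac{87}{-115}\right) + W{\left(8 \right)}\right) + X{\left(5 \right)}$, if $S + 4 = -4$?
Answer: $\frac{4349}{575} \approx 7.5635$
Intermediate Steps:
$S = -8$ ($S = -4 - 4 = -8$)
$X{\left(G \right)} = - \frac{8}{G^{2}}$ ($X{\left(G \right)} = \frac{\left(-8\right) \frac{1}{G}}{G} = - \frac{8}{G^{2}}$)
$\left(\left(\frac{45}{-125} + \frac{87}{-115}\right) + W{\left(8 \right)}\right) + X{\left(5 \right)} = \left(\left(\frac{45}{-125} + \frac{87}{-115}\right) + 9\right) - \frac{8}{25} = \left(\left(45 \left(- \frac{1}{125}\right) + 87 \left(- \frac{1}{115}\right)\right) + 9\right) - \frac{8}{25} = \left(\left(- \frac{9}{25} - \frac{87}{115}\right) + 9\right) - \frac{8}{25} = \left(- \frac{642}{575} + 9\right) - \frac{8}{25} = \frac{4533}{575} - \frac{8}{25} = \frac{4349}{575}$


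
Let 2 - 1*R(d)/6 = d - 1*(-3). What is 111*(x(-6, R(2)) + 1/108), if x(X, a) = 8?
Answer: 32005/36 ≈ 889.03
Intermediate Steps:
R(d) = -6 - 6*d (R(d) = 12 - 6*(d - 1*(-3)) = 12 - 6*(d + 3) = 12 - 6*(3 + d) = 12 + (-18 - 6*d) = -6 - 6*d)
111*(x(-6, R(2)) + 1/108) = 111*(8 + 1/108) = 111*(865/108) = 32005/36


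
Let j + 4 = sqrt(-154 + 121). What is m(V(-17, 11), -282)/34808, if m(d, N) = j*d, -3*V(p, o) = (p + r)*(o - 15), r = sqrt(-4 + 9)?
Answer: (4 - I*sqrt(33))*(17 - sqrt(5))/26106 ≈ 0.0022622 - 0.0032488*I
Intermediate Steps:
r = sqrt(5) ≈ 2.2361
j = -4 + I*sqrt(33) (j = -4 + sqrt(-154 + 121) = -4 + sqrt(-33) = -4 + I*sqrt(33) ≈ -4.0 + 5.7446*I)
V(p, o) = -(-15 + o)*(p + sqrt(5))/3 (V(p, o) = -(p + sqrt(5))*(o - 15)/3 = -(p + sqrt(5))*(-15 + o)/3 = -(-15 + o)*(p + sqrt(5))/3)
m(d, N) = d*(-4 + I*sqrt(33)) (m(d, N) = (-4 + I*sqrt(33))*d = d*(-4 + I*sqrt(33)))
m(V(-17, 11), -282)/34808 = ((5*(-17) + 5*sqrt(5) - 1/3*11*(-17) - 1/3*11*sqrt(5))*(-4 + I*sqrt(33)))/34808 = ((-85 + 5*sqrt(5) + 187/3 - 11*sqrt(5)/3)*(-4 + I*sqrt(33)))*(1/34808) = ((-68/3 + 4*sqrt(5)/3)*(-4 + I*sqrt(33)))*(1/34808) = ((-4 + I*sqrt(33))*(-68/3 + 4*sqrt(5)/3))*(1/34808) = (-4 + I*sqrt(33))*(-68/3 + 4*sqrt(5)/3)/34808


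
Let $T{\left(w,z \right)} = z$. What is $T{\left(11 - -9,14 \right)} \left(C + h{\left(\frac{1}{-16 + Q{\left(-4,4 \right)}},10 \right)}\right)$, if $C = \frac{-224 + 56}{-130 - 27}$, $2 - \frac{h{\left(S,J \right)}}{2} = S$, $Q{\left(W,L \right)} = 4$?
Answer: $\frac{34531}{471} \approx 73.314$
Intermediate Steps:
$h{\left(S,J \right)} = 4 - 2 S$
$C = \frac{168}{157}$ ($C = - \frac{168}{-157} = \left(-168\right) \left(- \frac{1}{157}\right) = \frac{168}{157} \approx 1.0701$)
$T{\left(11 - -9,14 \right)} \left(C + h{\left(\frac{1}{-16 + Q{\left(-4,4 \right)}},10 \right)}\right) = 14 \left(\frac{168}{157} + \left(4 - \frac{2}{-16 + 4}\right)\right) = 14 \left(\frac{168}{157} + \left(4 - \frac{2}{-12}\right)\right) = 14 \left(\frac{168}{157} + \left(4 - - \frac{1}{6}\right)\right) = 14 \left(\frac{168}{157} + \left(4 + \frac{1}{6}\right)\right) = 14 \left(\frac{168}{157} + \frac{25}{6}\right) = 14 \cdot \frac{4933}{942} = \frac{34531}{471}$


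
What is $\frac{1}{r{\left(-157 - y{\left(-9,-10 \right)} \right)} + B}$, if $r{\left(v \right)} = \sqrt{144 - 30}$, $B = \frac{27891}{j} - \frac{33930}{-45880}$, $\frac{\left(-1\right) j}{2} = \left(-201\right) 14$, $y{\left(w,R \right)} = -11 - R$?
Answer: $- \frac{274686606432}{3933849537475} + \frac{289382671249 \sqrt{114}}{23603097224850} \approx 0.061078$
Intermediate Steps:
$j = 5628$ ($j = - 2 \left(\left(-201\right) 14\right) = \left(-2\right) \left(-2814\right) = 5628$)
$B = \frac{3063744}{537943}$ ($B = \frac{27891}{5628} - \frac{33930}{-45880} = 27891 \cdot \frac{1}{5628} - - \frac{3393}{4588} = \frac{9297}{1876} + \frac{3393}{4588} = \frac{3063744}{537943} \approx 5.6953$)
$r{\left(v \right)} = \sqrt{114}$
$\frac{1}{r{\left(-157 - y{\left(-9,-10 \right)} \right)} + B} = \frac{1}{\sqrt{114} + \frac{3063744}{537943}} = \frac{1}{\frac{3063744}{537943} + \sqrt{114}}$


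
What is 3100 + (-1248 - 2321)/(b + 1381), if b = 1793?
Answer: 9835831/3174 ≈ 3098.9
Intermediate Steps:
3100 + (-1248 - 2321)/(b + 1381) = 3100 + (-1248 - 2321)/(1793 + 1381) = 3100 - 3569/3174 = 9835831/3174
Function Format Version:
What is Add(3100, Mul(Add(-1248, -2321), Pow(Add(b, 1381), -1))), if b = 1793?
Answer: Rational(9835831, 3174) ≈ 3098.9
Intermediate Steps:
Add(3100, Mul(Add(-1248, -2321), Pow(Add(b, 1381), -1))) = Add(3100, Mul(Add(-1248, -2321), Pow(Add(1793, 1381), -1))) = Add(3100, Mul(-3569, Pow(3174, -1))) = Add(3100, Mul(-3569, Rational(1, 3174))) = Add(3100, Rational(-3569, 3174)) = Rational(9835831, 3174)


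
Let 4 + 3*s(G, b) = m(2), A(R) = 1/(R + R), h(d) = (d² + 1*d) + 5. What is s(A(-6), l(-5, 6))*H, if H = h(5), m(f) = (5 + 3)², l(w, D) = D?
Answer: 700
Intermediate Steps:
h(d) = 5 + d + d² (h(d) = (d² + d) + 5 = (d + d²) + 5 = 5 + d + d²)
A(R) = 1/(2*R)
m(f) = 64 (m(f) = 8² = 64)
s(G, b) = 20 (s(G, b) = -4/3 + (⅓)*64 = -4/3 + 64/3 = 20)
H = 35 (H = 5 + 5 + 5² = 5 + 5 + 25 = 35)
s(A(-6), l(-5, 6))*H = 20*35 = 700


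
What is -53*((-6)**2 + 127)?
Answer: -8639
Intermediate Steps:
-53*((-6)**2 + 127) = -53*(36 + 127) = -53*163 = -8639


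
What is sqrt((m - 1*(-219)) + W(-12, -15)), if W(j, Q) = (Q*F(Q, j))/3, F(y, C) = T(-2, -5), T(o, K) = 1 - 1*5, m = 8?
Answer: sqrt(247) ≈ 15.716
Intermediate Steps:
T(o, K) = -4 (T(o, K) = 1 - 5 = -4)
F(y, C) = -4
W(j, Q) = -4*Q/3 (W(j, Q) = (Q*(-4))/3 = -4*Q*(1/3) = -4*Q/3)
sqrt((m - 1*(-219)) + W(-12, -15)) = sqrt((8 - 1*(-219)) - 4/3*(-15)) = sqrt((8 + 219) + 20) = sqrt(227 + 20) = sqrt(247)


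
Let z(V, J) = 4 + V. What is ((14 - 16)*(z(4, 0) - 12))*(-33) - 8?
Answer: -272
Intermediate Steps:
((14 - 16)*(z(4, 0) - 12))*(-33) - 8 = ((14 - 16)*((4 + 4) - 12))*(-33) - 8 = -2*(8 - 12)*(-33) - 8 = -2*(-4)*(-33) - 8 = 8*(-33) - 8 = -264 - 8 = -272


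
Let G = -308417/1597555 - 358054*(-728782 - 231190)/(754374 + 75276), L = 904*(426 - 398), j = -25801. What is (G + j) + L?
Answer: 54846612123990104/132541150575 ≈ 4.1381e+5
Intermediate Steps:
L = 25312 (L = 904*28 = 25312)
G = 54911424746621279/132541150575 (G = -308417*1/1597555 - 358054/(829650/(-959972)) = -308417/1597555 - 358054/(829650*(-1/959972)) = -308417/1597555 - 358054/(-414825/479986) = -308417/1597555 - 358054*(-479986/414825) = -308417/1597555 + 171860907244/414825 = 54911424746621279/132541150575 ≈ 4.1430e+5)
(G + j) + L = (54911424746621279/132541150575 - 25801) + 25312 = 51491730520635704/132541150575 + 25312 = 54846612123990104/132541150575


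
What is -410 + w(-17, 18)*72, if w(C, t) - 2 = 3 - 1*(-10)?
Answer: 670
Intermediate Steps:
w(C, t) = 15 (w(C, t) = 2 + (3 - 1*(-10)) = 2 + (3 + 10) = 2 + 13 = 15)
-410 + w(-17, 18)*72 = -410 + 15*72 = -410 + 1080 = 670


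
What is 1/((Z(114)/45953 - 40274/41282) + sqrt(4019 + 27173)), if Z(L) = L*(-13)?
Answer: 906729502288786579/28061978382854499064239 + 1799364722665904258*sqrt(7798)/28061978382854499064239 ≈ 0.0056946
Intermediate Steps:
Z(L) = -13*L
1/((Z(114)/45953 - 40274/41282) + sqrt(4019 + 27173)) = 1/((-13*114/45953 - 40274/41282) + sqrt(4019 + 27173)) = 1/((-1482*1/45953 - 40274*1/41282) + sqrt(31192)) = 1/((-1482/45953 - 20137/20641) + 2*sqrt(7798)) = 1/(-955945523/948515873 + 2*sqrt(7798))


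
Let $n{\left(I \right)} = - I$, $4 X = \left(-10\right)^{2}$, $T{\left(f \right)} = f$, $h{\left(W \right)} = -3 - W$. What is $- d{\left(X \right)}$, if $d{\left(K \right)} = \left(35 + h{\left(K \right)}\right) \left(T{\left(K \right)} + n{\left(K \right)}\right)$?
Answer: $0$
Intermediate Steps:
$X = 25$ ($X = \frac{\left(-10\right)^{2}}{4} = \frac{1}{4} \cdot 100 = 25$)
$d{\left(K \right)} = 0$ ($d{\left(K \right)} = \left(35 - \left(3 + K\right)\right) \left(K - K\right) = \left(32 - K\right) 0 = 0$)
$- d{\left(X \right)} = \left(-1\right) 0 = 0$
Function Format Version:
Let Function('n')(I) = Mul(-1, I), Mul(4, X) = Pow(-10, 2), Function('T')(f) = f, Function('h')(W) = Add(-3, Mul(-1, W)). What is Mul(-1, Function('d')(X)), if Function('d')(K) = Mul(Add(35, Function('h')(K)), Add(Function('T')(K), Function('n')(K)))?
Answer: 0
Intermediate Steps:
X = 25 (X = Mul(Rational(1, 4), Pow(-10, 2)) = Mul(Rational(1, 4), 100) = 25)
Function('d')(K) = 0 (Function('d')(K) = Mul(Add(35, Add(-3, Mul(-1, K))), Add(K, Mul(-1, K))) = Mul(Add(32, Mul(-1, K)), 0) = 0)
Mul(-1, Function('d')(X)) = Mul(-1, 0) = 0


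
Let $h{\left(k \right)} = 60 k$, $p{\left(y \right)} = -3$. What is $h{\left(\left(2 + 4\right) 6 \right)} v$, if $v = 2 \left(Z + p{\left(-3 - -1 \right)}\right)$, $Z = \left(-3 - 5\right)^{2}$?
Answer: $263520$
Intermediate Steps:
$Z = 64$ ($Z = \left(-8\right)^{2} = 64$)
$v = 122$ ($v = 2 \left(64 - 3\right) = 2 \cdot 61 = 122$)
$h{\left(\left(2 + 4\right) 6 \right)} v = 60 \left(2 + 4\right) 6 \cdot 122 = 60 \cdot 6 \cdot 6 \cdot 122 = 60 \cdot 36 \cdot 122 = 2160 \cdot 122 = 263520$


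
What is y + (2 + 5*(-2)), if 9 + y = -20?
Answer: -37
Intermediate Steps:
y = -29 (y = -9 - 20 = -29)
y + (2 + 5*(-2)) = -29 + (2 + 5*(-2)) = -29 + (2 - 10) = -29 - 8 = -37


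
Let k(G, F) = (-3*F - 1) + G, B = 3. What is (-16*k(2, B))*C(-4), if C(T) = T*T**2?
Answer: -8192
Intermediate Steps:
k(G, F) = -1 + G - 3*F (k(G, F) = (-1 - 3*F) + G = -1 + G - 3*F)
C(T) = T**3
(-16*k(2, B))*C(-4) = -16*(-1 + 2 - 3*3)*(-4)**3 = -16*(-1 + 2 - 9)*(-64) = -16*(-8)*(-64) = 128*(-64) = -8192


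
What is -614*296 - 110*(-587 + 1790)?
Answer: -314074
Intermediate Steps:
-614*296 - 110*(-587 + 1790) = -181744 - 110*1203 = -181744 - 132330 = -314074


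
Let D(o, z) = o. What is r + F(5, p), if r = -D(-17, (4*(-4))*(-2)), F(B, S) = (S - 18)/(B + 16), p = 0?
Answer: 113/7 ≈ 16.143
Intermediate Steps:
F(B, S) = (-18 + S)/(16 + B)
r = 17 (r = -1*(-17) = 17)
r + F(5, p) = 17 + (-18 + 0)/(16 + 5) = 17 - 18/21 = 17 + (1/21)*(-18) = 17 - 6/7 = 113/7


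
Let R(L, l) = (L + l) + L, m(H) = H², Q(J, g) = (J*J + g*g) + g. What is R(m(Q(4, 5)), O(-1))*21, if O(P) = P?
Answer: 88851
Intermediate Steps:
Q(J, g) = g + J² + g² (Q(J, g) = (J² + g²) + g = g + J² + g²)
R(L, l) = l + 2*L
R(m(Q(4, 5)), O(-1))*21 = (-1 + 2*(5 + 4² + 5²)²)*21 = (-1 + 2*(5 + 16 + 25)²)*21 = (-1 + 2*46²)*21 = (-1 + 2*2116)*21 = (-1 + 4232)*21 = 4231*21 = 88851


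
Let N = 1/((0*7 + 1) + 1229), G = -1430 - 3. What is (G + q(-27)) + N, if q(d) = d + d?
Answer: -1829009/1230 ≈ -1487.0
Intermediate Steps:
q(d) = 2*d
G = -1433
N = 1/1230 (N = 1/((0 + 1) + 1229) = 1/(1 + 1229) = 1/1230 ≈ 0.00081301)
(G + q(-27)) + N = (-1433 + 2*(-27)) + 1/1230 = (-1433 - 54) + 1/1230 = -1487 + 1/1230 = -1829009/1230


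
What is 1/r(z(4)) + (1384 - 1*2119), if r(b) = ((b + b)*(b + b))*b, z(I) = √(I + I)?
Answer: -735 + √2/128 ≈ -734.99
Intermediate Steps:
z(I) = √2*√I (z(I) = √(2*I) = √2*√I)
r(b) = 4*b³ (r(b) = ((2*b)*(2*b))*b = (4*b²)*b = 4*b³)
1/r(z(4)) + (1384 - 1*2119) = 1/(4*(√2*√4)³) + (1384 - 1*2119) = 1/(4*(√2*2)³) + (1384 - 2119) = 1/(4*(2*√2)³) - 735 = 1/(4*(16*√2)) - 735 = 1/(64*√2) - 735 = √2/128 - 735 = -735 + √2/128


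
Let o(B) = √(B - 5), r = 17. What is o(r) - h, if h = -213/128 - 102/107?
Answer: 35847/13696 + 2*√3 ≈ 6.0814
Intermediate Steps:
o(B) = √(-5 + B)
h = -35847/13696 (h = -213*1/128 - 102*1/107 = -213/128 - 102/107 = -35847/13696 ≈ -2.6173)
o(r) - h = √(-5 + 17) - 1*(-35847/13696) = √12 + 35847/13696 = 2*√3 + 35847/13696 = 35847/13696 + 2*√3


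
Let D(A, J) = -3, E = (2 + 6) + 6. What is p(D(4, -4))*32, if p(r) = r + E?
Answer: 352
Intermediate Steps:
E = 14 (E = 8 + 6 = 14)
p(r) = 14 + r (p(r) = r + 14 = 14 + r)
p(D(4, -4))*32 = (14 - 3)*32 = 11*32 = 352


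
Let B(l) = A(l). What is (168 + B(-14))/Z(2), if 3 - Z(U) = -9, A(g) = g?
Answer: 77/6 ≈ 12.833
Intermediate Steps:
B(l) = l
Z(U) = 12 (Z(U) = 3 - 1*(-9) = 3 + 9 = 12)
(168 + B(-14))/Z(2) = (168 - 14)/12 = (1/12)*154 = 77/6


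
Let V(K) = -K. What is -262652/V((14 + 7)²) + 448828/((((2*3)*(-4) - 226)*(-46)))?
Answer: 804607787/1267875 ≈ 634.61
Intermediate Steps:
-262652/V((14 + 7)²) + 448828/((((2*3)*(-4) - 226)*(-46))) = -262652*(-1/(14 + 7)²) + 448828/((((2*3)*(-4) - 226)*(-46))) = -262652/((-1*21²)) + 448828/(((6*(-4) - 226)*(-46))) = -262652/((-1*441)) + 448828/(((-24 - 226)*(-46))) = -262652/(-441) + 448828/((-250*(-46))) = -262652*(-1/441) + 448828/11500 = 262652/441 + 448828*(1/11500) = 262652/441 + 112207/2875 = 804607787/1267875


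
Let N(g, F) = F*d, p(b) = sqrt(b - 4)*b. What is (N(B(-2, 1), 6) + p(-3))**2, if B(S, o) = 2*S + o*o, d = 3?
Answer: 261 - 108*I*sqrt(7) ≈ 261.0 - 285.74*I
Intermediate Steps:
p(b) = b*sqrt(-4 + b) (p(b) = sqrt(-4 + b)*b = b*sqrt(-4 + b))
B(S, o) = o**2 + 2*S (B(S, o) = 2*S + o**2 = o**2 + 2*S)
N(g, F) = 3*F (N(g, F) = F*3 = 3*F)
(N(B(-2, 1), 6) + p(-3))**2 = (3*6 - 3*sqrt(-4 - 3))**2 = (18 - 3*I*sqrt(7))**2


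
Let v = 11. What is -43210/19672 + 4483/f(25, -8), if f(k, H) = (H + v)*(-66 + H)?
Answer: -24445549/1091796 ≈ -22.390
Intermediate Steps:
f(k, H) = (-66 + H)*(11 + H) (f(k, H) = (H + 11)*(-66 + H) = (11 + H)*(-66 + H) = (-66 + H)*(11 + H))
-43210/19672 + 4483/f(25, -8) = -43210/19672 + 4483/(-726 + (-8)² - 55*(-8)) = -43210*1/19672 + 4483/(-726 + 64 + 440) = -21605/9836 + 4483/(-222) = -21605/9836 + 4483*(-1/222) = -21605/9836 - 4483/222 = -24445549/1091796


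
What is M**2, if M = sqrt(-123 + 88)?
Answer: -35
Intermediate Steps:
M = I*sqrt(35) (M = sqrt(-35) = I*sqrt(35) ≈ 5.9161*I)
M**2 = (I*sqrt(35))**2 = -35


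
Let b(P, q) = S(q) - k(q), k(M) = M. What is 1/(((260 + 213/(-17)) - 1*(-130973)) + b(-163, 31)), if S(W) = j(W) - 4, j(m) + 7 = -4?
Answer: 17/2229966 ≈ 7.6234e-6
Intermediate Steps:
j(m) = -11 (j(m) = -7 - 4 = -11)
S(W) = -15 (S(W) = -11 - 4 = -15)
b(P, q) = -15 - q
1/(((260 + 213/(-17)) - 1*(-130973)) + b(-163, 31)) = 1/(((260 + 213/(-17)) - 1*(-130973)) + (-15 - 1*31)) = 1/(((260 - 1/17*213) + 130973) + (-15 - 31)) = 1/(((260 - 213/17) + 130973) - 46) = 1/((4207/17 + 130973) - 46) = 1/(2230748/17 - 46) = 1/(2229966/17) = 17/2229966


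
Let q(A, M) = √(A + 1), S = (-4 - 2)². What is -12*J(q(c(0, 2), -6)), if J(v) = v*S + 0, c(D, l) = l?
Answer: -432*√3 ≈ -748.25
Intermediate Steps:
S = 36 (S = (-6)² = 36)
q(A, M) = √(1 + A)
J(v) = 36*v (J(v) = v*36 + 0 = 36*v + 0 = 36*v)
-12*J(q(c(0, 2), -6)) = -432*√(1 + 2) = -432*√3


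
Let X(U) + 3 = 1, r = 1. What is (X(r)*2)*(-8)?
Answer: 32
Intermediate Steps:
X(U) = -2 (X(U) = -3 + 1 = -2)
(X(r)*2)*(-8) = -2*2*(-8) = -4*(-8) = 32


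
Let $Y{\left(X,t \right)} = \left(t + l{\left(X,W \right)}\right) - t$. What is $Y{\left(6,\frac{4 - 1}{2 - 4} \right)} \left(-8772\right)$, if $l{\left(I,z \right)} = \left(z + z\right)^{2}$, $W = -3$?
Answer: $-315792$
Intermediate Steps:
$l{\left(I,z \right)} = 4 z^{2}$ ($l{\left(I,z \right)} = \left(2 z\right)^{2} = 4 z^{2}$)
$Y{\left(X,t \right)} = 36$ ($Y{\left(X,t \right)} = \left(t + 4 \left(-3\right)^{2}\right) - t = \left(t + 4 \cdot 9\right) - t = \left(t + 36\right) - t = \left(36 + t\right) - t = 36$)
$Y{\left(6,\frac{4 - 1}{2 - 4} \right)} \left(-8772\right) = 36 \left(-8772\right) = -315792$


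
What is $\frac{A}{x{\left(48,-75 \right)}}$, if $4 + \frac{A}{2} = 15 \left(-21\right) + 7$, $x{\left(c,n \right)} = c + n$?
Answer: $\frac{208}{9} \approx 23.111$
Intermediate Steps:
$A = -624$ ($A = -8 + 2 \left(15 \left(-21\right) + 7\right) = -8 + 2 \left(-315 + 7\right) = -8 + 2 \left(-308\right) = -8 - 616 = -624$)
$\frac{A}{x{\left(48,-75 \right)}} = - \frac{624}{48 - 75} = - \frac{624}{-27} = \left(-624\right) \left(- \frac{1}{27}\right) = \frac{208}{9}$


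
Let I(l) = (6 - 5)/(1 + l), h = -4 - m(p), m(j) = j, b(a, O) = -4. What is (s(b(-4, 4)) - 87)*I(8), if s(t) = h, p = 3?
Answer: -94/9 ≈ -10.444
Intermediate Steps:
h = -7 (h = -4 - 1*3 = -4 - 3 = -7)
s(t) = -7
I(l) = 1/(1 + l)
(s(b(-4, 4)) - 87)*I(8) = (-7 - 87)/(1 + 8) = -94/9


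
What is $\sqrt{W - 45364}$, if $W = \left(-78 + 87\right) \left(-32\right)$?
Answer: $2 i \sqrt{11413} \approx 213.66 i$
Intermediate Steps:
$W = -288$ ($W = 9 \left(-32\right) = -288$)
$\sqrt{W - 45364} = \sqrt{-288 - 45364} = \sqrt{-45652} = 2 i \sqrt{11413}$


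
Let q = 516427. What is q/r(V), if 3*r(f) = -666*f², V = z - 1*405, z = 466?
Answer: -516427/826062 ≈ -0.62517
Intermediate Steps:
V = 61 (V = 466 - 1*405 = 466 - 405 = 61)
r(f) = -222*f² (r(f) = (-666*f²)/3 = -222*f²)
q/r(V) = 516427/((-222*61²)) = 516427/((-222*3721)) = 516427/(-826062) = 516427*(-1/826062) = -516427/826062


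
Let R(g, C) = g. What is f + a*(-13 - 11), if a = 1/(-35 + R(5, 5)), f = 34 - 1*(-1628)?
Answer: 8314/5 ≈ 1662.8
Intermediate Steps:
f = 1662 (f = 34 + 1628 = 1662)
a = -1/30 (a = 1/(-35 + 5) = 1/(-30) = -1/30 ≈ -0.033333)
f + a*(-13 - 11) = 1662 - (-13 - 11)/30 = 1662 - 1/30*(-24) = 1662 + ⅘ = 8314/5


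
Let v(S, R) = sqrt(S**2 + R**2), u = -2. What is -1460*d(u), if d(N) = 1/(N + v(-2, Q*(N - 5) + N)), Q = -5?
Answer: 1460/(2 - sqrt(1093)) ≈ -47.005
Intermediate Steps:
v(S, R) = sqrt(R**2 + S**2)
d(N) = 1/(N + sqrt(4 + (25 - 4*N)**2)) (d(N) = 1/(N + sqrt((-5*(N - 5) + N)**2 + (-2)**2)) = 1/(N + sqrt((-5*(-5 + N) + N)**2 + 4)) = 1/(N + sqrt(((25 - 5*N) + N)**2 + 4)) = 1/(N + sqrt((25 - 4*N)**2 + 4)) = 1/(N + sqrt(4 + (25 - 4*N)**2)))
-1460*d(u) = -1460/(-2 + sqrt(4 + (25 - 4*(-2))**2)) = -1460/(-2 + sqrt(4 + (25 + 8)**2)) = -1460/(-2 + sqrt(4 + 33**2)) = -1460/(-2 + sqrt(4 + 1089)) = -1460/(-2 + sqrt(1093))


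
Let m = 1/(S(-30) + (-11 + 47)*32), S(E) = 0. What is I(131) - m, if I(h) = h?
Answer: 150911/1152 ≈ 131.00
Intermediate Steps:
m = 1/1152 (m = 1/(0 + (-11 + 47)*32) = 1/(0 + 36*32) = 1/(0 + 1152) = 1/1152 ≈ 0.00086806)
I(131) - m = 131 - 1*1/1152 = 131 - 1/1152 = 150911/1152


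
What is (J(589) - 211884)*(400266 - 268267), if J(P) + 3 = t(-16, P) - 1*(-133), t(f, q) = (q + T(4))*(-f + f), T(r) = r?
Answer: -27951316246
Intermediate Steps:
t(f, q) = 0 (t(f, q) = (q + 4)*(-f + f) = (4 + q)*0 = 0)
J(P) = 130 (J(P) = -3 + (0 - 1*(-133)) = -3 + (0 + 133) = -3 + 133 = 130)
(J(589) - 211884)*(400266 - 268267) = (130 - 211884)*(400266 - 268267) = -211754*131999 = -27951316246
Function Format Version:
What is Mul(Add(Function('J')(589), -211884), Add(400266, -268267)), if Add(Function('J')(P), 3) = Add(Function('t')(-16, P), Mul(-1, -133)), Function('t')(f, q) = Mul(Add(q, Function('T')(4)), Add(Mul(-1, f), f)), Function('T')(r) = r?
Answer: -27951316246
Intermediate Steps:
Function('t')(f, q) = 0 (Function('t')(f, q) = Mul(Add(q, 4), Add(Mul(-1, f), f)) = Mul(Add(4, q), 0) = 0)
Function('J')(P) = 130 (Function('J')(P) = Add(-3, Add(0, Mul(-1, -133))) = Add(-3, Add(0, 133)) = Add(-3, 133) = 130)
Mul(Add(Function('J')(589), -211884), Add(400266, -268267)) = Mul(Add(130, -211884), Add(400266, -268267)) = Mul(-211754, 131999) = -27951316246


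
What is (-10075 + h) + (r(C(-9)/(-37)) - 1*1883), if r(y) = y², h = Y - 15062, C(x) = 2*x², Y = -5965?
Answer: -45130221/1369 ≈ -32966.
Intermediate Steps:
h = -21027 (h = -5965 - 15062 = -21027)
(-10075 + h) + (r(C(-9)/(-37)) - 1*1883) = (-10075 - 21027) + (((2*(-9)²)/(-37))² - 1*1883) = -31102 + (((2*81)*(-1/37))² - 1883) = -31102 + ((162*(-1/37))² - 1883) = -31102 + ((-162/37)² - 1883) = -31102 + (26244/1369 - 1883) = -31102 - 2551583/1369 = -45130221/1369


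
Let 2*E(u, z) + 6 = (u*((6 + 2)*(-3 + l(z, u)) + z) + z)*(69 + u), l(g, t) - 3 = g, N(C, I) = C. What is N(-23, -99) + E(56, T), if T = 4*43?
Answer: 5428724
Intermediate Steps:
l(g, t) = 3 + g
T = 172
E(u, z) = -3 + (69 + u)*(z + 9*u*z)/2 (E(u, z) = -3 + ((u*((6 + 2)*(-3 + (3 + z)) + z) + z)*(69 + u))/2 = -3 + ((u*(8*z + z) + z)*(69 + u))/2 = -3 + ((u*(9*z) + z)*(69 + u))/2 = -3 + ((9*u*z + z)*(69 + u))/2 = -3 + ((z + 9*u*z)*(69 + u))/2 = -3 + ((69 + u)*(z + 9*u*z))/2 = -3 + (69 + u)*(z + 9*u*z)/2)
N(-23, -99) + E(56, T) = -23 + (-3 + (69/2)*172 + 311*56*172 + (9/2)*172*56**2) = -23 + (-3 + 5934 + 2995552 + (9/2)*172*3136) = -23 + (-3 + 5934 + 2995552 + 2427264) = -23 + 5428747 = 5428724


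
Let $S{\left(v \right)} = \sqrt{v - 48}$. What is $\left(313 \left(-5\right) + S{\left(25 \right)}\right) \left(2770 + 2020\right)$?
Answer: $-7496350 + 4790 i \sqrt{23} \approx -7.4964 \cdot 10^{6} + 22972.0 i$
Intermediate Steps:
$S{\left(v \right)} = \sqrt{-48 + v}$
$\left(313 \left(-5\right) + S{\left(25 \right)}\right) \left(2770 + 2020\right) = \left(313 \left(-5\right) + \sqrt{-48 + 25}\right) \left(2770 + 2020\right) = \left(-1565 + \sqrt{-23}\right) 4790 = \left(-1565 + i \sqrt{23}\right) 4790 = -7496350 + 4790 i \sqrt{23}$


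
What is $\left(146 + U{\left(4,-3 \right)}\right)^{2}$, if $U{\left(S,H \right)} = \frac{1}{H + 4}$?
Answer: $21609$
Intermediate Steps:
$U{\left(S,H \right)} = \frac{1}{4 + H}$
$\left(146 + U{\left(4,-3 \right)}\right)^{2} = \left(146 + \frac{1}{4 - 3}\right)^{2} = \left(146 + 1^{-1}\right)^{2} = \left(146 + 1\right)^{2} = 147^{2} = 21609$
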